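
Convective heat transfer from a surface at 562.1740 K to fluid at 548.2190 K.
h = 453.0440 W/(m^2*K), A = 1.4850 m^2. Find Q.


dT = 13.9550 K
Q = 453.0440 * 1.4850 * 13.9550 = 9388.5101 W

9388.5101 W


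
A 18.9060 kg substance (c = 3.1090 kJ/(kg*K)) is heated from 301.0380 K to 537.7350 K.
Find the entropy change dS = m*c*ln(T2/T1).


T2/T1 = 1.7863
ln(T2/T1) = 0.5801
dS = 18.9060 * 3.1090 * 0.5801 = 34.0993 kJ/K

34.0993 kJ/K


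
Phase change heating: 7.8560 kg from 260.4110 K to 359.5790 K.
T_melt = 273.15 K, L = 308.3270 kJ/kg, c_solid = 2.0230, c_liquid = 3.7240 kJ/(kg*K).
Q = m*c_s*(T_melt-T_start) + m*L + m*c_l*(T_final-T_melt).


Q1 (sensible, solid) = 7.8560 * 2.0230 * 12.7390 = 202.4570 kJ
Q2 (latent) = 7.8560 * 308.3270 = 2422.2169 kJ
Q3 (sensible, liquid) = 7.8560 * 3.7240 * 86.4290 = 2528.5447 kJ
Q_total = 5153.2186 kJ

5153.2186 kJ


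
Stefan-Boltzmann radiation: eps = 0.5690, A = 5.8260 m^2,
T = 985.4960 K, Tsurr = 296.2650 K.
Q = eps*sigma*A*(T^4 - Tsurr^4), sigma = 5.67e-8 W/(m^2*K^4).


T^4 = 9.4323e+11
Tsurr^4 = 7.7041e+09
Q = 0.5690 * 5.67e-8 * 5.8260 * 9.3553e+11 = 175842.3580 W

175842.3580 W


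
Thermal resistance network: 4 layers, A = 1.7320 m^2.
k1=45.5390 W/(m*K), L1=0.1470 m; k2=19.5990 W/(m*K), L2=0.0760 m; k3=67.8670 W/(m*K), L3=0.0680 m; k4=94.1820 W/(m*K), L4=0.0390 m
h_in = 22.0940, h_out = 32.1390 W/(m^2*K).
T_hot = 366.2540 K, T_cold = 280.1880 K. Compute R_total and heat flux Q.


R_conv_in = 1/(22.0940*1.7320) = 0.0261
R_1 = 0.1470/(45.5390*1.7320) = 0.0019
R_2 = 0.0760/(19.5990*1.7320) = 0.0022
R_3 = 0.0680/(67.8670*1.7320) = 0.0006
R_4 = 0.0390/(94.1820*1.7320) = 0.0002
R_conv_out = 1/(32.1390*1.7320) = 0.0180
R_total = 0.0490 K/W
Q = 86.0660 / 0.0490 = 1755.8324 W

R_total = 0.0490 K/W, Q = 1755.8324 W


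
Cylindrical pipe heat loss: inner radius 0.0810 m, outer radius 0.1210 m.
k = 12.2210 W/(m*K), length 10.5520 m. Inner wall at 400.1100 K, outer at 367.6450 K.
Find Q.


dT = 32.4650 K
ln(ro/ri) = 0.4013
Q = 2*pi*12.2210*10.5520*32.4650 / 0.4013 = 65542.4771 W

65542.4771 W


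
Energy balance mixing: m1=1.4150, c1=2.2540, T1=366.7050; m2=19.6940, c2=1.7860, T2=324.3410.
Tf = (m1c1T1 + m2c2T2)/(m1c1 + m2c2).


num = 12577.7756
den = 38.3629
Tf = 327.8631 K

327.8631 K


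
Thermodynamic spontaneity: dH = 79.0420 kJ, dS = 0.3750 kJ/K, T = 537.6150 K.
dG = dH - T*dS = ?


T*dS = 537.6150 * 0.3750 = 201.6056 kJ
dG = 79.0420 - 201.6056 = -122.5636 kJ (spontaneous)

dG = -122.5636 kJ, spontaneous


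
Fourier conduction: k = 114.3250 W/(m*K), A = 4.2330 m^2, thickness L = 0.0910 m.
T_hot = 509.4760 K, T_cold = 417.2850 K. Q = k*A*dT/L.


dT = 92.1910 K
Q = 114.3250 * 4.2330 * 92.1910 / 0.0910 = 490271.4594 W

490271.4594 W


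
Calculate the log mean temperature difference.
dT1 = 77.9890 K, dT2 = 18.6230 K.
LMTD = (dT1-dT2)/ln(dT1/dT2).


dT1/dT2 = 4.1878
ln(dT1/dT2) = 1.4322
LMTD = 59.3660 / 1.4322 = 41.4518 K

41.4518 K


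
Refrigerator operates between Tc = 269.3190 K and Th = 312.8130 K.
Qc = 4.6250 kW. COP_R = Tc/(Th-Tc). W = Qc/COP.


COP = 269.3190 / 43.4940 = 6.1921
W = 4.6250 / 6.1921 = 0.7469 kW

COP = 6.1921, W = 0.7469 kW


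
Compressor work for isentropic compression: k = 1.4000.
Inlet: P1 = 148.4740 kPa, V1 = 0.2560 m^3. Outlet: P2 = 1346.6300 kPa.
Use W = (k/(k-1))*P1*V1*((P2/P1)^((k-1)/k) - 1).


(k-1)/k = 0.2857
(P2/P1)^exp = 1.8776
W = 3.5000 * 148.4740 * 0.2560 * (1.8776 - 1) = 116.7474 kJ

116.7474 kJ


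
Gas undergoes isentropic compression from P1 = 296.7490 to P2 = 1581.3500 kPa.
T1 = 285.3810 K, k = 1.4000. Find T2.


(k-1)/k = 0.2857
(P2/P1)^exp = 1.6129
T2 = 285.3810 * 1.6129 = 460.2949 K

460.2949 K


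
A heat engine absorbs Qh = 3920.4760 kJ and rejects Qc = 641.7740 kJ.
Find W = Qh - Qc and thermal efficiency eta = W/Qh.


W = 3920.4760 - 641.7740 = 3278.7020 kJ
eta = 3278.7020 / 3920.4760 = 0.8363 = 83.6302%

W = 3278.7020 kJ, eta = 83.6302%


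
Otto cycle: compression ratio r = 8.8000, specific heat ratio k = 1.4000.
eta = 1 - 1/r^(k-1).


r^(k-1) = 2.3867
eta = 1 - 1/2.3867 = 0.5810 = 58.1007%

58.1007%


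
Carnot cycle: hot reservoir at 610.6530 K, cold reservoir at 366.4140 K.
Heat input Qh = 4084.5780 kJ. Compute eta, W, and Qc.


eta = 1 - 366.4140/610.6530 = 0.4000
W = 0.4000 * 4084.5780 = 1633.6827 kJ
Qc = 4084.5780 - 1633.6827 = 2450.8953 kJ

eta = 39.9964%, W = 1633.6827 kJ, Qc = 2450.8953 kJ


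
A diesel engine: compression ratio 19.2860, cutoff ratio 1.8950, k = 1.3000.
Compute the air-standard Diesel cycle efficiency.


r^(k-1) = 2.4298
rc^k = 2.2956
eta = 0.5417 = 54.1727%

54.1727%


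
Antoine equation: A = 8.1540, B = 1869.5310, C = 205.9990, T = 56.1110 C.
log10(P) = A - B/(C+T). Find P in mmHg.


C+T = 262.1100
B/(C+T) = 7.1326
log10(P) = 8.1540 - 7.1326 = 1.0214
P = 10^1.0214 = 10.5046 mmHg

10.5046 mmHg


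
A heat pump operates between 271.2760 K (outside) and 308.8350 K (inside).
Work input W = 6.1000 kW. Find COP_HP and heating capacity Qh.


COP = 308.8350 / 37.5590 = 8.2227
Qh = 8.2227 * 6.1000 = 50.1582 kW

COP = 8.2227, Qh = 50.1582 kW


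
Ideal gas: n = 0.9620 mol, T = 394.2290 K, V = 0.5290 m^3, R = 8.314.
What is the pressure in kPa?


P = nRT/V = 0.9620 * 8.314 * 394.2290 / 0.5290
= 3153.0703 / 0.5290 = 5960.4354 Pa = 5.9604 kPa

5.9604 kPa


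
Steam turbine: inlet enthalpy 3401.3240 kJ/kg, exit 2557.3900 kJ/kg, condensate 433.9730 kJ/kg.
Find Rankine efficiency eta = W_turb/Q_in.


W = 843.9340 kJ/kg
Q_in = 2967.3510 kJ/kg
eta = 0.2844 = 28.4407%

eta = 28.4407%


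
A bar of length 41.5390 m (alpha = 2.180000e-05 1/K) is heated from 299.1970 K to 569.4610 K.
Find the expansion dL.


dT = 270.2640 K
dL = 2.180000e-05 * 41.5390 * 270.2640 = 0.244738 m
L_final = 41.783738 m

dL = 0.244738 m


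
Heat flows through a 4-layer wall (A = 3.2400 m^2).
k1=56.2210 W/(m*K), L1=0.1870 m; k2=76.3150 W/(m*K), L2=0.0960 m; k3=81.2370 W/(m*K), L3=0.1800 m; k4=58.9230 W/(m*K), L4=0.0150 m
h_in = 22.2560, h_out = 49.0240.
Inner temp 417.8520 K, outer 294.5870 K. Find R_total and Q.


R_conv_in = 1/(22.2560*3.2400) = 0.0139
R_1 = 0.1870/(56.2210*3.2400) = 0.0010
R_2 = 0.0960/(76.3150*3.2400) = 0.0004
R_3 = 0.1800/(81.2370*3.2400) = 0.0007
R_4 = 0.0150/(58.9230*3.2400) = 7.8571e-05
R_conv_out = 1/(49.0240*3.2400) = 0.0063
R_total = 0.0223 K/W
Q = 123.2650 / 0.0223 = 5517.4764 W

R_total = 0.0223 K/W, Q = 5517.4764 W


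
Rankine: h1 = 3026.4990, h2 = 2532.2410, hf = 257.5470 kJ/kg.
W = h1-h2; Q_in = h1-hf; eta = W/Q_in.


W = 494.2580 kJ/kg
Q_in = 2768.9520 kJ/kg
eta = 0.1785 = 17.8500%

eta = 17.8500%


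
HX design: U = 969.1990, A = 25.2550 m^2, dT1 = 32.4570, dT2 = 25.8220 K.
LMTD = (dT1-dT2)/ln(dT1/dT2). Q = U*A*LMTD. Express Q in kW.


LMTD = 29.0132 K
Q = 969.1990 * 25.2550 * 29.0132 = 710158.7174 W = 710.1587 kW

710.1587 kW


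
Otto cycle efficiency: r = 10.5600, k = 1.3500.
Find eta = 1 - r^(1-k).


r^(k-1) = 2.2818
eta = 1 - 1/2.2818 = 0.5618 = 56.1754%

56.1754%


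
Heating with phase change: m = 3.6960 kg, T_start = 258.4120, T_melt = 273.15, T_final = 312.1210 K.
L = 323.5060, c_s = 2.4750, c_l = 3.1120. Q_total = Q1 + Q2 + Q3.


Q1 (sensible, solid) = 3.6960 * 2.4750 * 14.7380 = 134.8173 kJ
Q2 (latent) = 3.6960 * 323.5060 = 1195.6782 kJ
Q3 (sensible, liquid) = 3.6960 * 3.1120 * 38.9710 = 448.2426 kJ
Q_total = 1778.7381 kJ

1778.7381 kJ


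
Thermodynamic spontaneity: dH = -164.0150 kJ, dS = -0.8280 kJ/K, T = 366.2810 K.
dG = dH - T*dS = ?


T*dS = 366.2810 * -0.8280 = -303.2807 kJ
dG = -164.0150 + 303.2807 = 139.2657 kJ (non-spontaneous)

dG = 139.2657 kJ, non-spontaneous


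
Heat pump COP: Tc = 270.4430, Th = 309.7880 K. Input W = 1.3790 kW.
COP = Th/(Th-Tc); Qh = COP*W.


COP = 309.7880 / 39.3450 = 7.8736
Qh = 7.8736 * 1.3790 = 10.8577 kW

COP = 7.8736, Qh = 10.8577 kW


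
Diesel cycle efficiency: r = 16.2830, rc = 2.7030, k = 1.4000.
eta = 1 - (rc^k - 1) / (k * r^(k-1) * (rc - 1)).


r^(k-1) = 3.0528
rc^k = 4.0233
eta = 0.5846 = 58.4618%

58.4618%


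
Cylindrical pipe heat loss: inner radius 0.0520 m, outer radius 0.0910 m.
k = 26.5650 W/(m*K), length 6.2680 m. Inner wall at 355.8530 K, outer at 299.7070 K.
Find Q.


dT = 56.1460 K
ln(ro/ri) = 0.5596
Q = 2*pi*26.5650*6.2680*56.1460 / 0.5596 = 104965.7321 W

104965.7321 W


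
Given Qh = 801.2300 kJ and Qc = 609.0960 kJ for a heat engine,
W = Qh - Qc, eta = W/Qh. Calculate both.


W = 801.2300 - 609.0960 = 192.1340 kJ
eta = 192.1340 / 801.2300 = 0.2398 = 23.9799%

W = 192.1340 kJ, eta = 23.9799%


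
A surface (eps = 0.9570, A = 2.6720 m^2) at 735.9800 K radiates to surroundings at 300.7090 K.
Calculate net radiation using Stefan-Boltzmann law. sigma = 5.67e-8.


T^4 = 2.9340e+11
Tsurr^4 = 8.1768e+09
Q = 0.9570 * 5.67e-8 * 2.6720 * 2.8523e+11 = 41354.2631 W

41354.2631 W


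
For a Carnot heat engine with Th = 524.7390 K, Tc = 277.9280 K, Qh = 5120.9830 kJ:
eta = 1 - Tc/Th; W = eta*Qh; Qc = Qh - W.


eta = 1 - 277.9280/524.7390 = 0.4704
W = 0.4704 * 5120.9830 = 2408.6545 kJ
Qc = 5120.9830 - 2408.6545 = 2712.3285 kJ

eta = 47.0350%, W = 2408.6545 kJ, Qc = 2712.3285 kJ


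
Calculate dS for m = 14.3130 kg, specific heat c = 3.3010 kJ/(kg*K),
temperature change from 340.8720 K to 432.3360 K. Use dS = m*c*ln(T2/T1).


T2/T1 = 1.2683
ln(T2/T1) = 0.2377
dS = 14.3130 * 3.3010 * 0.2377 = 11.2305 kJ/K

11.2305 kJ/K


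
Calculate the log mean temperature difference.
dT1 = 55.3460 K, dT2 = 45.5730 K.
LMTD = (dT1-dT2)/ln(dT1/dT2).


dT1/dT2 = 1.2144
ln(dT1/dT2) = 0.1943
LMTD = 9.7730 / 0.1943 = 50.3014 K

50.3014 K


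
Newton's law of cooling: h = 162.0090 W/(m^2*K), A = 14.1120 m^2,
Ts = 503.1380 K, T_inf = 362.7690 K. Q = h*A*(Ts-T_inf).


dT = 140.3690 K
Q = 162.0090 * 14.1120 * 140.3690 = 320921.5751 W

320921.5751 W


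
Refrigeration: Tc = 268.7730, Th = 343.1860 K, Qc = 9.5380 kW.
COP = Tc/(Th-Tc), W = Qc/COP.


COP = 268.7730 / 74.4130 = 3.6119
W = 9.5380 / 3.6119 = 2.6407 kW

COP = 3.6119, W = 2.6407 kW


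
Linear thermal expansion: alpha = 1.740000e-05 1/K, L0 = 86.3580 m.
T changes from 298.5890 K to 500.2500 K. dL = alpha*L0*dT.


dT = 201.6610 K
dL = 1.740000e-05 * 86.3580 * 201.6610 = 0.303022 m
L_final = 86.661022 m

dL = 0.303022 m


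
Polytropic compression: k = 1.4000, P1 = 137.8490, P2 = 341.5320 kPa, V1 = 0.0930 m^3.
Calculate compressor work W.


(k-1)/k = 0.2857
(P2/P1)^exp = 1.2959
W = 3.5000 * 137.8490 * 0.0930 * (1.2959 - 1) = 13.2780 kJ

13.2780 kJ


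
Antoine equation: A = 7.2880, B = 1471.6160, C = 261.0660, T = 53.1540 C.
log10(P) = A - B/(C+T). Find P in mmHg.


C+T = 314.2200
B/(C+T) = 4.6834
log10(P) = 7.2880 - 4.6834 = 2.6046
P = 10^2.6046 = 402.3520 mmHg

402.3520 mmHg


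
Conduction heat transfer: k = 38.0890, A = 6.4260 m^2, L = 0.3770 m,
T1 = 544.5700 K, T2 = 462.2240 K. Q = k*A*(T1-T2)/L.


dT = 82.3460 K
Q = 38.0890 * 6.4260 * 82.3460 / 0.3770 = 53461.5381 W

53461.5381 W


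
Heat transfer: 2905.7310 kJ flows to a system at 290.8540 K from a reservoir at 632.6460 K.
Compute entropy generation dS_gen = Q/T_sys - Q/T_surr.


dS_sys = 2905.7310/290.8540 = 9.9903 kJ/K
dS_surr = -2905.7310/632.6460 = -4.5930 kJ/K
dS_gen = 9.9903 - 4.5930 = 5.3974 kJ/K (irreversible)

dS_gen = 5.3974 kJ/K, irreversible


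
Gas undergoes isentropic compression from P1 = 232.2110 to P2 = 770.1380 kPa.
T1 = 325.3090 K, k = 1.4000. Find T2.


(k-1)/k = 0.2857
(P2/P1)^exp = 1.4085
T2 = 325.3090 * 1.4085 = 458.2088 K

458.2088 K


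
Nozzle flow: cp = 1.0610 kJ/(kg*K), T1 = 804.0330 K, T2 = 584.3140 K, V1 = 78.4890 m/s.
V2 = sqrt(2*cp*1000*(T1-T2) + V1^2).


dT = 219.7190 K
2*cp*1000*dT = 466243.7180
V1^2 = 6160.5231
V2 = sqrt(472404.2411) = 687.3167 m/s

687.3167 m/s


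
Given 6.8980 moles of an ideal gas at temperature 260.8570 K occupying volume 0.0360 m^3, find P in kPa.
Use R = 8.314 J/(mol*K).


P = nRT/V = 6.8980 * 8.314 * 260.8570 / 0.0360
= 14960.1416 / 0.0360 = 415559.4902 Pa = 415.5595 kPa

415.5595 kPa


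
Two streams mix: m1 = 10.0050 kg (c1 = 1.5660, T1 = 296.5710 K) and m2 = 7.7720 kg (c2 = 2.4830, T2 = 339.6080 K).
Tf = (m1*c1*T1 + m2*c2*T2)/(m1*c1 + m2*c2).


num = 11200.3371
den = 34.9657
Tf = 320.3235 K

320.3235 K


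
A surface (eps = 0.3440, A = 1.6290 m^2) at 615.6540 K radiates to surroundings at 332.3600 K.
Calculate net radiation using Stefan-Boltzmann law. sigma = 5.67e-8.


T^4 = 1.4366e+11
Tsurr^4 = 1.2202e+10
Q = 0.3440 * 5.67e-8 * 1.6290 * 1.3146e+11 = 4176.9686 W

4176.9686 W


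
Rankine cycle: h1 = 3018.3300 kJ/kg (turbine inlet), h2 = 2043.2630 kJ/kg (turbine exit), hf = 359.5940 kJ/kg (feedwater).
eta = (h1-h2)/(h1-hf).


W = 975.0670 kJ/kg
Q_in = 2658.7360 kJ/kg
eta = 0.3667 = 36.6741%

eta = 36.6741%


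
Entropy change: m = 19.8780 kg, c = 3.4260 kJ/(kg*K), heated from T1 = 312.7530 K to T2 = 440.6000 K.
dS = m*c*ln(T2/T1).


T2/T1 = 1.4088
ln(T2/T1) = 0.3427
dS = 19.8780 * 3.4260 * 0.3427 = 23.3402 kJ/K

23.3402 kJ/K


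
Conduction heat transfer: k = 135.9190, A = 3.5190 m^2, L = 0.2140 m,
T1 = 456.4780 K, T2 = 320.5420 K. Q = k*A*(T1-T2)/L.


dT = 135.9360 K
Q = 135.9190 * 3.5190 * 135.9360 / 0.2140 = 303822.6522 W

303822.6522 W


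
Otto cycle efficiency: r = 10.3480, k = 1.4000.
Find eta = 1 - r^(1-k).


r^(k-1) = 2.5465
eta = 1 - 1/2.5465 = 0.6073 = 60.7303%

60.7303%


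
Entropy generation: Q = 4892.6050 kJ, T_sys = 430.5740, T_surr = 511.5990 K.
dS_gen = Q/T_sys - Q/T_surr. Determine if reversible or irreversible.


dS_sys = 4892.6050/430.5740 = 11.3630 kJ/K
dS_surr = -4892.6050/511.5990 = -9.5634 kJ/K
dS_gen = 11.3630 - 9.5634 = 1.7996 kJ/K (irreversible)

dS_gen = 1.7996 kJ/K, irreversible


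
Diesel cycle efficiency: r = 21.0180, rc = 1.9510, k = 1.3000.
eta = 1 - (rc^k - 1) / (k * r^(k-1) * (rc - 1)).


r^(k-1) = 2.4933
rc^k = 2.3842
eta = 0.5510 = 55.0962%

55.0962%


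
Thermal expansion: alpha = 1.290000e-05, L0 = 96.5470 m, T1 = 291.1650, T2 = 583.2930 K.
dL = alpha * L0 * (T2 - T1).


dT = 292.1280 K
dL = 1.290000e-05 * 96.5470 * 292.1280 = 0.363833 m
L_final = 96.910833 m

dL = 0.363833 m


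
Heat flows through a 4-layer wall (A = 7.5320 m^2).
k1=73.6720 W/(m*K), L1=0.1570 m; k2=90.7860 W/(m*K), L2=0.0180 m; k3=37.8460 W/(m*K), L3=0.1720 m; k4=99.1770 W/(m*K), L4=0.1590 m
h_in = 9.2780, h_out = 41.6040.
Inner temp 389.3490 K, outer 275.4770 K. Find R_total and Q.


R_conv_in = 1/(9.2780*7.5320) = 0.0143
R_1 = 0.1570/(73.6720*7.5320) = 0.0003
R_2 = 0.0180/(90.7860*7.5320) = 2.6323e-05
R_3 = 0.1720/(37.8460*7.5320) = 0.0006
R_4 = 0.1590/(99.1770*7.5320) = 0.0002
R_conv_out = 1/(41.6040*7.5320) = 0.0032
R_total = 0.0186 K/W
Q = 113.8720 / 0.0186 = 6113.4202 W

R_total = 0.0186 K/W, Q = 6113.4202 W


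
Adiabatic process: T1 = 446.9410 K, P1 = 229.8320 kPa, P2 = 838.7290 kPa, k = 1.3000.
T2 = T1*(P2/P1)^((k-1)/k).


(k-1)/k = 0.2308
(P2/P1)^exp = 1.3482
T2 = 446.9410 * 1.3482 = 602.5474 K

602.5474 K


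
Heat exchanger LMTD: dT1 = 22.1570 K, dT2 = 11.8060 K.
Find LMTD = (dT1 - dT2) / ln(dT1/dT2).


dT1/dT2 = 1.8768
ln(dT1/dT2) = 0.6295
LMTD = 10.3510 / 0.6295 = 16.4420 K

16.4420 K


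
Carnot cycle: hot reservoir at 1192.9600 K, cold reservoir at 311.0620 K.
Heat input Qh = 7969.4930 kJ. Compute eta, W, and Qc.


eta = 1 - 311.0620/1192.9600 = 0.7393
W = 0.7393 * 7969.4930 = 5891.4632 kJ
Qc = 7969.4930 - 5891.4632 = 2078.0298 kJ

eta = 73.9252%, W = 5891.4632 kJ, Qc = 2078.0298 kJ


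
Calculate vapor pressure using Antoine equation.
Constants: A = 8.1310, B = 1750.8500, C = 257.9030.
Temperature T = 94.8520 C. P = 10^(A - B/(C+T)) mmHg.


C+T = 352.7550
B/(C+T) = 4.9634
log10(P) = 8.1310 - 4.9634 = 3.1676
P = 10^3.1676 = 1471.0931 mmHg

1471.0931 mmHg


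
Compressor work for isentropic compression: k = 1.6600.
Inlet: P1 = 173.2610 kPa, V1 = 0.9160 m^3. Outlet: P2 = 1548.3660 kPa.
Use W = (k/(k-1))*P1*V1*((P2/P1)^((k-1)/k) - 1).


(k-1)/k = 0.3976
(P2/P1)^exp = 2.3888
W = 2.5152 * 173.2610 * 0.9160 * (2.3888 - 1) = 554.3647 kJ

554.3647 kJ


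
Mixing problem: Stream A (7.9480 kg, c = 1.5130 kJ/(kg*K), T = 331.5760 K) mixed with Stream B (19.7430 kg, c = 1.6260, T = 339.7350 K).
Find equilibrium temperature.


num = 14893.5219
den = 44.1274
Tf = 337.5116 K

337.5116 K


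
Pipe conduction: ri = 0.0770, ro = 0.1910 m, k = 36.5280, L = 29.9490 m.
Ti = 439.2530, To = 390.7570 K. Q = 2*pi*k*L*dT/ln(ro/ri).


dT = 48.4960 K
ln(ro/ri) = 0.9085
Q = 2*pi*36.5280*29.9490*48.4960 / 0.9085 = 366930.9710 W

366930.9710 W


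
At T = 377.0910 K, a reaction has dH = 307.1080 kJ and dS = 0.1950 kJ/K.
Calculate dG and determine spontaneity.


T*dS = 377.0910 * 0.1950 = 73.5327 kJ
dG = 307.1080 - 73.5327 = 233.5753 kJ (non-spontaneous)

dG = 233.5753 kJ, non-spontaneous


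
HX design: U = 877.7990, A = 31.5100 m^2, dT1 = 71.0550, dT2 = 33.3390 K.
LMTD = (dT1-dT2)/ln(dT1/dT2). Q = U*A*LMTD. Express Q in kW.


LMTD = 49.8410 K
Q = 877.7990 * 31.5100 * 49.8410 = 1378574.5595 W = 1378.5746 kW

1378.5746 kW


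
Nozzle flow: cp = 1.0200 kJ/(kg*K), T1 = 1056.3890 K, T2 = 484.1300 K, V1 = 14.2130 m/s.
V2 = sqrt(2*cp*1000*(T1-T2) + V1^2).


dT = 572.2590 K
2*cp*1000*dT = 1167408.3600
V1^2 = 202.0094
V2 = sqrt(1167610.3694) = 1080.5602 m/s

1080.5602 m/s


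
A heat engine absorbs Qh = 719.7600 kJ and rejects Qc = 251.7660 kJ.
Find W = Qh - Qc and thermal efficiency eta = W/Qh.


W = 719.7600 - 251.7660 = 467.9940 kJ
eta = 467.9940 / 719.7600 = 0.6502 = 65.0208%

W = 467.9940 kJ, eta = 65.0208%


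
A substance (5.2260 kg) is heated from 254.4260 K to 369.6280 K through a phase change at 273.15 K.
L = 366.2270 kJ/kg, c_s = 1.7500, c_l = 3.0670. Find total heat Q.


Q1 (sensible, solid) = 5.2260 * 1.7500 * 18.7240 = 171.2403 kJ
Q2 (latent) = 5.2260 * 366.2270 = 1913.9023 kJ
Q3 (sensible, liquid) = 5.2260 * 3.0670 * 96.4780 = 1546.3631 kJ
Q_total = 3631.5057 kJ

3631.5057 kJ


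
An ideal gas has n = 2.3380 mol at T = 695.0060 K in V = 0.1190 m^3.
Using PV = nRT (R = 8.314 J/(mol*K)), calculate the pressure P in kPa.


P = nRT/V = 2.3380 * 8.314 * 695.0060 / 0.1190
= 13509.6184 / 0.1190 = 113526.2048 Pa = 113.5262 kPa

113.5262 kPa


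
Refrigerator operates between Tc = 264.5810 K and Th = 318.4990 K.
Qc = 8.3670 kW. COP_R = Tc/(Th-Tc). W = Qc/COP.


COP = 264.5810 / 53.9180 = 4.9071
W = 8.3670 / 4.9071 = 1.7051 kW

COP = 4.9071, W = 1.7051 kW


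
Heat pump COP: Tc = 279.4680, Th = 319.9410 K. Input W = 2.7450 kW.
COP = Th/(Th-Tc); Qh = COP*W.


COP = 319.9410 / 40.4730 = 7.9050
Qh = 7.9050 * 2.7450 = 21.6994 kW

COP = 7.9050, Qh = 21.6994 kW


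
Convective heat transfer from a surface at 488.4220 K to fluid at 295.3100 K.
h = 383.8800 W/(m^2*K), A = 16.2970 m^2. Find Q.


dT = 193.1120 K
Q = 383.8800 * 16.2970 * 193.1120 = 1208126.5078 W

1208126.5078 W


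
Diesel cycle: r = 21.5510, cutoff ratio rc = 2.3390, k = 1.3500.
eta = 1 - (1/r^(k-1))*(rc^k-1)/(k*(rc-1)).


r^(k-1) = 2.9290
rc^k = 3.1491
eta = 0.5941 = 59.4085%

59.4085%


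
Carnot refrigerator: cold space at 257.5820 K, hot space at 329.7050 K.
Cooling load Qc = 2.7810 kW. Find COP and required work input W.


COP = 257.5820 / 72.1230 = 3.5714
W = 2.7810 / 3.5714 = 0.7787 kW

COP = 3.5714, W = 0.7787 kW


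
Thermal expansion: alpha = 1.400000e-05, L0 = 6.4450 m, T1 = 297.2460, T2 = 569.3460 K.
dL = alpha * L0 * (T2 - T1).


dT = 272.1000 K
dL = 1.400000e-05 * 6.4450 * 272.1000 = 0.024552 m
L_final = 6.469552 m

dL = 0.024552 m


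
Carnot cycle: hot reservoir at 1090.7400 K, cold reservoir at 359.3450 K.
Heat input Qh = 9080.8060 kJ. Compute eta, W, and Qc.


eta = 1 - 359.3450/1090.7400 = 0.6705
W = 0.6705 * 9080.8060 = 6089.1286 kJ
Qc = 9080.8060 - 6089.1286 = 2991.6774 kJ

eta = 67.0549%, W = 6089.1286 kJ, Qc = 2991.6774 kJ


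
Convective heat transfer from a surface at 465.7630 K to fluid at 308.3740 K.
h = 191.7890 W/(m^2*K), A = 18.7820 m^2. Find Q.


dT = 157.3890 K
Q = 191.7890 * 18.7820 * 157.3890 = 566943.6651 W

566943.6651 W


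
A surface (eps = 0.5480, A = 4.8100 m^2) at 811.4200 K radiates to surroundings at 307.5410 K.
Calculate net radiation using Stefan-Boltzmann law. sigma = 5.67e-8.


T^4 = 4.3349e+11
Tsurr^4 = 8.9457e+09
Q = 0.5480 * 5.67e-8 * 4.8100 * 4.2455e+11 = 63450.5781 W

63450.5781 W


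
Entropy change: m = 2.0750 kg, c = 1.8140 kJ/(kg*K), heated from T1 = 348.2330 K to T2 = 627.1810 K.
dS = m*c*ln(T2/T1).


T2/T1 = 1.8010
ln(T2/T1) = 0.5884
dS = 2.0750 * 1.8140 * 0.5884 = 2.2146 kJ/K

2.2146 kJ/K


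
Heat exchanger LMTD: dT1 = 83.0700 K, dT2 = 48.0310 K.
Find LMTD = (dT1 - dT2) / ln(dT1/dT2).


dT1/dT2 = 1.7295
ln(dT1/dT2) = 0.5478
LMTD = 35.0390 / 0.5478 = 63.9588 K

63.9588 K


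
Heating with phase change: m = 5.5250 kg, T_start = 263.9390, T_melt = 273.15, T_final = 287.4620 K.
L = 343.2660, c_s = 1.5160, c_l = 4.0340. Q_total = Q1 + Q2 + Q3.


Q1 (sensible, solid) = 5.5250 * 1.5160 * 9.2110 = 77.1504 kJ
Q2 (latent) = 5.5250 * 343.2660 = 1896.5447 kJ
Q3 (sensible, liquid) = 5.5250 * 4.0340 * 14.3120 = 318.9837 kJ
Q_total = 2292.6788 kJ

2292.6788 kJ


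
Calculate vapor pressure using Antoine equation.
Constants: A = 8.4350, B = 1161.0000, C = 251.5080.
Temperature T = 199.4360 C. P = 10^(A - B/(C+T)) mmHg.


C+T = 450.9440
B/(C+T) = 2.5746
log10(P) = 8.4350 - 2.5746 = 5.8604
P = 10^5.8604 = 725105.0615 mmHg

725105.0615 mmHg


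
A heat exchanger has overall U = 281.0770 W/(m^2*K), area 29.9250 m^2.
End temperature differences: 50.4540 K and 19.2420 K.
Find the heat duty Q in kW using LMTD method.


LMTD = 32.3787 K
Q = 281.0770 * 29.9250 * 32.3787 = 272344.7842 W = 272.3448 kW

272.3448 kW


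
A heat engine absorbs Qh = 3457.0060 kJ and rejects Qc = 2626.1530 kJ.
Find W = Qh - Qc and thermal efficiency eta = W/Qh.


W = 3457.0060 - 2626.1530 = 830.8530 kJ
eta = 830.8530 / 3457.0060 = 0.2403 = 24.0339%

W = 830.8530 kJ, eta = 24.0339%


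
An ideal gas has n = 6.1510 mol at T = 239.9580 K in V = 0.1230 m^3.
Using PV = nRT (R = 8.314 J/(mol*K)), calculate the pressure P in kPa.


P = nRT/V = 6.1510 * 8.314 * 239.9580 / 0.1230
= 12271.3115 / 0.1230 = 99766.7602 Pa = 99.7668 kPa

99.7668 kPa


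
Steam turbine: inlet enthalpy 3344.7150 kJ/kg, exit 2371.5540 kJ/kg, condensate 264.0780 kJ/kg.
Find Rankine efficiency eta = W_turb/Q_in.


W = 973.1610 kJ/kg
Q_in = 3080.6370 kJ/kg
eta = 0.3159 = 31.5896%

eta = 31.5896%


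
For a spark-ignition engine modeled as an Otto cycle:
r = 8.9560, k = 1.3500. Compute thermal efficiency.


r^(k-1) = 2.1540
eta = 1 - 1/2.1540 = 0.5357 = 53.5741%

53.5741%


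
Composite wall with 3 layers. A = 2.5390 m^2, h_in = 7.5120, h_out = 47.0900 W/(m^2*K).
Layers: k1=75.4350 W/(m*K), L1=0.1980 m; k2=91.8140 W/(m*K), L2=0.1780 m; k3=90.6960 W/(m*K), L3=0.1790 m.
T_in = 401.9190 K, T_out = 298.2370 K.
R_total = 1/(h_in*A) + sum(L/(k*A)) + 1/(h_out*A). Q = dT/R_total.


R_conv_in = 1/(7.5120*2.5390) = 0.0524
R_1 = 0.1980/(75.4350*2.5390) = 0.0010
R_2 = 0.1780/(91.8140*2.5390) = 0.0008
R_3 = 0.1790/(90.6960*2.5390) = 0.0008
R_conv_out = 1/(47.0900*2.5390) = 0.0084
R_total = 0.0634 K/W
Q = 103.6820 / 0.0634 = 1636.1680 W

R_total = 0.0634 K/W, Q = 1636.1680 W


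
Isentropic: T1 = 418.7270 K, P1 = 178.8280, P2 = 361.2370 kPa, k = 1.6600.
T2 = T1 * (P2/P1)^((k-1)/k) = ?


(k-1)/k = 0.3976
(P2/P1)^exp = 1.3225
T2 = 418.7270 * 1.3225 = 553.7807 K

553.7807 K


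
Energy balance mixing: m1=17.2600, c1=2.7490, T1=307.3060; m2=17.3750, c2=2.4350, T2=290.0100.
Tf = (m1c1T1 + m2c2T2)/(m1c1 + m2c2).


num = 26850.7545
den = 89.7559
Tf = 299.1532 K

299.1532 K


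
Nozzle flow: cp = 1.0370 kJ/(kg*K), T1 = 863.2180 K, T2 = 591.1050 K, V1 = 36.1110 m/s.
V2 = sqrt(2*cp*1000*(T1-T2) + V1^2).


dT = 272.1130 K
2*cp*1000*dT = 564362.3620
V1^2 = 1304.0043
V2 = sqrt(565666.3663) = 752.1079 m/s

752.1079 m/s


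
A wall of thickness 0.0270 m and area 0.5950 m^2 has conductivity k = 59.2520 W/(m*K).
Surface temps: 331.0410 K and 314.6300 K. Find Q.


dT = 16.4110 K
Q = 59.2520 * 0.5950 * 16.4110 / 0.0270 = 21428.4748 W

21428.4748 W


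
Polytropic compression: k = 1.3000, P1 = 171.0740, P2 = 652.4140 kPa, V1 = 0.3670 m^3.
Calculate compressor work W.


(k-1)/k = 0.2308
(P2/P1)^exp = 1.3619
W = 4.3333 * 171.0740 * 0.3670 * (1.3619 - 1) = 98.4687 kJ

98.4687 kJ


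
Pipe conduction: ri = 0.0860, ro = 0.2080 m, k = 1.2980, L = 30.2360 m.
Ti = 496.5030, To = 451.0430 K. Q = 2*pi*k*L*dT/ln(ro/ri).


dT = 45.4600 K
ln(ro/ri) = 0.8832
Q = 2*pi*1.2980*30.2360*45.4600 / 0.8832 = 12692.6937 W

12692.6937 W


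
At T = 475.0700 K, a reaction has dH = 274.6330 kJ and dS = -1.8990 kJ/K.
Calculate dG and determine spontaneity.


T*dS = 475.0700 * -1.8990 = -902.1579 kJ
dG = 274.6330 + 902.1579 = 1176.7909 kJ (non-spontaneous)

dG = 1176.7909 kJ, non-spontaneous


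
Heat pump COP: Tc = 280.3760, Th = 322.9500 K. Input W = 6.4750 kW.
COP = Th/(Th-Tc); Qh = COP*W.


COP = 322.9500 / 42.5740 = 7.5856
Qh = 7.5856 * 6.4750 = 49.1169 kW

COP = 7.5856, Qh = 49.1169 kW


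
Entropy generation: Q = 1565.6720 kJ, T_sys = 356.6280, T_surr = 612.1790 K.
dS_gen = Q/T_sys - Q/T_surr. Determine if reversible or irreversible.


dS_sys = 1565.6720/356.6280 = 4.3902 kJ/K
dS_surr = -1565.6720/612.1790 = -2.5575 kJ/K
dS_gen = 4.3902 - 2.5575 = 1.8327 kJ/K (irreversible)

dS_gen = 1.8327 kJ/K, irreversible


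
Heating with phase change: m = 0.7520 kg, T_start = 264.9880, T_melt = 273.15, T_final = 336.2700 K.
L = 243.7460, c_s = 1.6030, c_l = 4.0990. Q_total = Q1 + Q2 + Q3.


Q1 (sensible, solid) = 0.7520 * 1.6030 * 8.1620 = 9.8389 kJ
Q2 (latent) = 0.7520 * 243.7460 = 183.2970 kJ
Q3 (sensible, liquid) = 0.7520 * 4.0990 * 63.1200 = 194.5641 kJ
Q_total = 387.7000 kJ

387.7000 kJ


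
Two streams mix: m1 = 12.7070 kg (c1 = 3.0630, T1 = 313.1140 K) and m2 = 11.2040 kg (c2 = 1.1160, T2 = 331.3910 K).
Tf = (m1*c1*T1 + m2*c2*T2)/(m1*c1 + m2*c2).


num = 16330.4811
den = 51.4252
Tf = 317.5579 K

317.5579 K


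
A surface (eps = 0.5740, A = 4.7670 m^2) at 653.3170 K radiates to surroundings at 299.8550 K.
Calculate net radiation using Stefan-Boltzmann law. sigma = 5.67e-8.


T^4 = 1.8218e+11
Tsurr^4 = 8.0844e+09
Q = 0.5740 * 5.67e-8 * 4.7670 * 1.7409e+11 = 27009.8973 W

27009.8973 W


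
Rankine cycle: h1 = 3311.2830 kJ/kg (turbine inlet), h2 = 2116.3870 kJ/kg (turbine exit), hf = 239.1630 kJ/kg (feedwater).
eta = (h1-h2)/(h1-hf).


W = 1194.8960 kJ/kg
Q_in = 3072.1200 kJ/kg
eta = 0.3889 = 38.8948%

eta = 38.8948%


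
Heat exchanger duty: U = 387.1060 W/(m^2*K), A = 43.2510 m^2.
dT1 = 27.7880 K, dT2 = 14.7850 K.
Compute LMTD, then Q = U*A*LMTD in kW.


LMTD = 20.6073 K
Q = 387.1060 * 43.2510 * 20.6073 = 345021.6688 W = 345.0217 kW

345.0217 kW


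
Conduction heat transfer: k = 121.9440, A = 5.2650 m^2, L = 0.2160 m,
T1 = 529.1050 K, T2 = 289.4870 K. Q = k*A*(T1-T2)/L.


dT = 239.6180 K
Q = 121.9440 * 5.2650 * 239.6180 / 0.2160 = 712236.9489 W

712236.9489 W


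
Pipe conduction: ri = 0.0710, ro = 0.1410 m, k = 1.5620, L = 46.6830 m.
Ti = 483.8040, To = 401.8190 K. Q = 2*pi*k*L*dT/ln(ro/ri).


dT = 81.9850 K
ln(ro/ri) = 0.6861
Q = 2*pi*1.5620*46.6830*81.9850 / 0.6861 = 54749.3905 W

54749.3905 W


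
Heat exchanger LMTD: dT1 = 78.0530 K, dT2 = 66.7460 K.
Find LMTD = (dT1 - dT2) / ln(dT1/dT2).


dT1/dT2 = 1.1694
ln(dT1/dT2) = 0.1565
LMTD = 11.3070 / 0.1565 = 72.2521 K

72.2521 K


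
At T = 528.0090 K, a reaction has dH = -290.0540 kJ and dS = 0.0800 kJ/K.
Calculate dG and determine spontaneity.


T*dS = 528.0090 * 0.0800 = 42.2407 kJ
dG = -290.0540 - 42.2407 = -332.2947 kJ (spontaneous)

dG = -332.2947 kJ, spontaneous


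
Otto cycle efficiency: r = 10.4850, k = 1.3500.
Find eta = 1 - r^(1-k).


r^(k-1) = 2.2761
eta = 1 - 1/2.2761 = 0.5607 = 56.0660%

56.0660%


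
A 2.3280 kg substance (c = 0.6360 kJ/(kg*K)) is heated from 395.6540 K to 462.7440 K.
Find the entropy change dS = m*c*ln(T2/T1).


T2/T1 = 1.1696
ln(T2/T1) = 0.1566
dS = 2.3280 * 0.6360 * 0.1566 = 0.2319 kJ/K

0.2319 kJ/K


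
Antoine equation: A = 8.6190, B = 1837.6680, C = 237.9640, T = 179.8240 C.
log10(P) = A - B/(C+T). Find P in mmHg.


C+T = 417.7880
B/(C+T) = 4.3986
log10(P) = 8.6190 - 4.3986 = 4.2204
P = 10^4.2204 = 16612.4704 mmHg

16612.4704 mmHg


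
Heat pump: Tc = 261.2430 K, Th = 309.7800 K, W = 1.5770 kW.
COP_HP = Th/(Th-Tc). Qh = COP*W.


COP = 309.7800 / 48.5370 = 6.3823
Qh = 6.3823 * 1.5770 = 10.0650 kW

COP = 6.3823, Qh = 10.0650 kW


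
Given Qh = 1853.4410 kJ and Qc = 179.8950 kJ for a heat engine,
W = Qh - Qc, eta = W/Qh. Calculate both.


W = 1853.4410 - 179.8950 = 1673.5460 kJ
eta = 1673.5460 / 1853.4410 = 0.9029 = 90.2940%

W = 1673.5460 kJ, eta = 90.2940%


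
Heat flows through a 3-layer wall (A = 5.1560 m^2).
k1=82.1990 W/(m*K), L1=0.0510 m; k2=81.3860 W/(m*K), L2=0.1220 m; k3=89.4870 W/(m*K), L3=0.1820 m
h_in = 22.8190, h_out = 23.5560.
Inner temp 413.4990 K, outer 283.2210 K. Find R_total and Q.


R_conv_in = 1/(22.8190*5.1560) = 0.0085
R_1 = 0.0510/(82.1990*5.1560) = 0.0001
R_2 = 0.1220/(81.3860*5.1560) = 0.0003
R_3 = 0.1820/(89.4870*5.1560) = 0.0004
R_conv_out = 1/(23.5560*5.1560) = 0.0082
R_total = 0.0175 K/W
Q = 130.2780 / 0.0175 = 7428.1200 W

R_total = 0.0175 K/W, Q = 7428.1200 W


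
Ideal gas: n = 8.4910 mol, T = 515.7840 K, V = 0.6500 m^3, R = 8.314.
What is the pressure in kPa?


P = nRT/V = 8.4910 * 8.314 * 515.7840 / 0.6500
= 36411.3454 / 0.6500 = 56017.4545 Pa = 56.0175 kPa

56.0175 kPa


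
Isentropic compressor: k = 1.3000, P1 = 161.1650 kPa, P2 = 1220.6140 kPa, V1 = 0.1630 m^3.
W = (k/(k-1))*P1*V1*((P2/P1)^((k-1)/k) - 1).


(k-1)/k = 0.2308
(P2/P1)^exp = 1.5956
W = 4.3333 * 161.1650 * 0.1630 * (1.5956 - 1) = 67.7980 kJ

67.7980 kJ


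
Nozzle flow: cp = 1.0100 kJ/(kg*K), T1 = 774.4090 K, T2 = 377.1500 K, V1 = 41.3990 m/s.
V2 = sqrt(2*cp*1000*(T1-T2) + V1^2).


dT = 397.2590 K
2*cp*1000*dT = 802463.1800
V1^2 = 1713.8772
V2 = sqrt(804177.0572) = 896.7592 m/s

896.7592 m/s


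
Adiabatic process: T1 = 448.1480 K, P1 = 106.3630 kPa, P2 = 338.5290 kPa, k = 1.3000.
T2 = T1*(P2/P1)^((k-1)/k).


(k-1)/k = 0.2308
(P2/P1)^exp = 1.3063
T2 = 448.1480 * 1.3063 = 585.4010 K

585.4010 K


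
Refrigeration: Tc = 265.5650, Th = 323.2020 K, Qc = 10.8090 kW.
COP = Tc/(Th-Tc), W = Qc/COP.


COP = 265.5650 / 57.6370 = 4.6075
W = 10.8090 / 4.6075 = 2.3459 kW

COP = 4.6075, W = 2.3459 kW


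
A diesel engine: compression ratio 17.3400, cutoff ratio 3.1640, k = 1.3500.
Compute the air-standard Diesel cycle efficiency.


r^(k-1) = 2.7144
rc^k = 4.7350
eta = 0.5290 = 52.8989%

52.8989%


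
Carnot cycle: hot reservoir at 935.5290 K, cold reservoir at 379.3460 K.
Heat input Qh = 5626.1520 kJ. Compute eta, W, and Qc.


eta = 1 - 379.3460/935.5290 = 0.5945
W = 0.5945 * 5626.1520 = 3344.8136 kJ
Qc = 5626.1520 - 3344.8136 = 2281.3384 kJ

eta = 59.4512%, W = 3344.8136 kJ, Qc = 2281.3384 kJ


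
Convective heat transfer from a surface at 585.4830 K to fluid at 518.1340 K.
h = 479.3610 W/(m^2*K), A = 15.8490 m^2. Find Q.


dT = 67.3490 K
Q = 479.3610 * 15.8490 * 67.3490 = 511676.7867 W

511676.7867 W


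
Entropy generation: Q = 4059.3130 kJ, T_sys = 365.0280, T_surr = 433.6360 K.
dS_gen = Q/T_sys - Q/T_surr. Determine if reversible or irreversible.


dS_sys = 4059.3130/365.0280 = 11.1206 kJ/K
dS_surr = -4059.3130/433.6360 = -9.3611 kJ/K
dS_gen = 11.1206 - 9.3611 = 1.7594 kJ/K (irreversible)

dS_gen = 1.7594 kJ/K, irreversible


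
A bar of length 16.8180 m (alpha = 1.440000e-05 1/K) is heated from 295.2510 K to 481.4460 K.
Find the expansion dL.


dT = 186.1950 K
dL = 1.440000e-05 * 16.8180 * 186.1950 = 0.045093 m
L_final = 16.863093 m

dL = 0.045093 m


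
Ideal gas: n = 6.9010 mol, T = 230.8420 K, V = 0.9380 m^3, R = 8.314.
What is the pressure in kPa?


P = nRT/V = 6.9010 * 8.314 * 230.8420 / 0.9380
= 13244.5399 / 0.9380 = 14119.9786 Pa = 14.1200 kPa

14.1200 kPa


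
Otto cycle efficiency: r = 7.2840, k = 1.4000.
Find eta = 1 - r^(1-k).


r^(k-1) = 2.2128
eta = 1 - 1/2.2128 = 0.5481 = 54.8090%

54.8090%


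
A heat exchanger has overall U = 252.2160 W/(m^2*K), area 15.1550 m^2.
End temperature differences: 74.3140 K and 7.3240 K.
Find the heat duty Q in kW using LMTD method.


LMTD = 28.9106 K
Q = 252.2160 * 15.1550 * 28.9106 = 110505.9763 W = 110.5060 kW

110.5060 kW


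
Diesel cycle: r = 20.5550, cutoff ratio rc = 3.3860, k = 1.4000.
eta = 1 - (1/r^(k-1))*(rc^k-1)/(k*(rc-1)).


r^(k-1) = 3.3509
rc^k = 5.5152
eta = 0.5966 = 59.6622%

59.6622%


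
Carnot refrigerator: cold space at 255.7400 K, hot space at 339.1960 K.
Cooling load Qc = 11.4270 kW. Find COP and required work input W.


COP = 255.7400 / 83.4560 = 3.0644
W = 11.4270 / 3.0644 = 3.7290 kW

COP = 3.0644, W = 3.7290 kW


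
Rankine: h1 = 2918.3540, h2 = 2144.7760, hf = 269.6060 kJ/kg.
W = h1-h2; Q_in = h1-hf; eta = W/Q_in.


W = 773.5780 kJ/kg
Q_in = 2648.7480 kJ/kg
eta = 0.2921 = 29.2054%

eta = 29.2054%


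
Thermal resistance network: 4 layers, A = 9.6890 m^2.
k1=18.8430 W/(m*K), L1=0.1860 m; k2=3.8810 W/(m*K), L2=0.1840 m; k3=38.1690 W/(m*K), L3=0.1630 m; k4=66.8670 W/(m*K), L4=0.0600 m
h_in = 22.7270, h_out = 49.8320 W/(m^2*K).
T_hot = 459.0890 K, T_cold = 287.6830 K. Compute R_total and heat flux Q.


R_conv_in = 1/(22.7270*9.6890) = 0.0045
R_1 = 0.1860/(18.8430*9.6890) = 0.0010
R_2 = 0.1840/(3.8810*9.6890) = 0.0049
R_3 = 0.1630/(38.1690*9.6890) = 0.0004
R_4 = 0.0600/(66.8670*9.6890) = 9.2611e-05
R_conv_out = 1/(49.8320*9.6890) = 0.0021
R_total = 0.0131 K/W
Q = 171.4060 / 0.0131 = 13126.6911 W

R_total = 0.0131 K/W, Q = 13126.6911 W


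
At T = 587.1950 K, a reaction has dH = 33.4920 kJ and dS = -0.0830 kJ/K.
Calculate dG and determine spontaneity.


T*dS = 587.1950 * -0.0830 = -48.7372 kJ
dG = 33.4920 + 48.7372 = 82.2292 kJ (non-spontaneous)

dG = 82.2292 kJ, non-spontaneous


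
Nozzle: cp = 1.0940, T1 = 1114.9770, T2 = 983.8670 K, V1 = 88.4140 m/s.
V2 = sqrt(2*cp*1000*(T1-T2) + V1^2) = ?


dT = 131.1100 K
2*cp*1000*dT = 286868.6800
V1^2 = 7817.0354
V2 = sqrt(294685.7154) = 542.8496 m/s

542.8496 m/s


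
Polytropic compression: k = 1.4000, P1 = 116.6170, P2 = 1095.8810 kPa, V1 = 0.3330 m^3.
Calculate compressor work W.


(k-1)/k = 0.2857
(P2/P1)^exp = 1.8967
W = 3.5000 * 116.6170 * 0.3330 * (1.8967 - 1) = 121.8779 kJ

121.8779 kJ


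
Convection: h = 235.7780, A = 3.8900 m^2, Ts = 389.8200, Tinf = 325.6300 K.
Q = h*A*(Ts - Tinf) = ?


dT = 64.1900 K
Q = 235.7780 * 3.8900 * 64.1900 = 58873.5544 W

58873.5544 W


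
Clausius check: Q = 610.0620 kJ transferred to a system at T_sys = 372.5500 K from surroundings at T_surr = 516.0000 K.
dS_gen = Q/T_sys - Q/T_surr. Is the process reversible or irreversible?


dS_sys = 610.0620/372.5500 = 1.6375 kJ/K
dS_surr = -610.0620/516.0000 = -1.1823 kJ/K
dS_gen = 1.6375 - 1.1823 = 0.4552 kJ/K (irreversible)

dS_gen = 0.4552 kJ/K, irreversible


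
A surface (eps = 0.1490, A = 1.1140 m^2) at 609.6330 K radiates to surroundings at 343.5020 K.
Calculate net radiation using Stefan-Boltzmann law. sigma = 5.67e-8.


T^4 = 1.3813e+11
Tsurr^4 = 1.3922e+10
Q = 0.1490 * 5.67e-8 * 1.1140 * 1.2420e+11 = 1168.9250 W

1168.9250 W


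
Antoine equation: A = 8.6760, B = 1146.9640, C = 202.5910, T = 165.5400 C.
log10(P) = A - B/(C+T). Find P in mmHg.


C+T = 368.1310
B/(C+T) = 3.1156
log10(P) = 8.6760 - 3.1156 = 5.5604
P = 10^5.5604 = 363378.3934 mmHg

363378.3934 mmHg


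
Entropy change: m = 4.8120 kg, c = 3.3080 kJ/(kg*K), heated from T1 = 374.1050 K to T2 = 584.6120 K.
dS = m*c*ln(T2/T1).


T2/T1 = 1.5627
ln(T2/T1) = 0.4464
dS = 4.8120 * 3.3080 * 0.4464 = 7.1060 kJ/K

7.1060 kJ/K


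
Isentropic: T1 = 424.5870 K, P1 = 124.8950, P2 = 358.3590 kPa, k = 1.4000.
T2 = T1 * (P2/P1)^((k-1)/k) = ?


(k-1)/k = 0.2857
(P2/P1)^exp = 1.3514
T2 = 424.5870 * 1.3514 = 573.7980 K

573.7980 K


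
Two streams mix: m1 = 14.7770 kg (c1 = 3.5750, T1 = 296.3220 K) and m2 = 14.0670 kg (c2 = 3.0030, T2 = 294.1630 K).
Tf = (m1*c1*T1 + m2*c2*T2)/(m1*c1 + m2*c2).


num = 28080.4187
den = 95.0710
Tf = 295.3627 K

295.3627 K


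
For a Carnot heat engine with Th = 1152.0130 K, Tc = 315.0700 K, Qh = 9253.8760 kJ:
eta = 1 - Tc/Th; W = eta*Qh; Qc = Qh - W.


eta = 1 - 315.0700/1152.0130 = 0.7265
W = 0.7265 * 9253.8760 = 6722.9855 kJ
Qc = 9253.8760 - 6722.9855 = 2530.8905 kJ

eta = 72.6505%, W = 6722.9855 kJ, Qc = 2530.8905 kJ


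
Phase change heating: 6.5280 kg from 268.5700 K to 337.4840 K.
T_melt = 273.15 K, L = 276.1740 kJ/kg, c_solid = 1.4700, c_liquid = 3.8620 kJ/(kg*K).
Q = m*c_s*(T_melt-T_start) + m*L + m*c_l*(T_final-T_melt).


Q1 (sensible, solid) = 6.5280 * 1.4700 * 4.5800 = 43.9504 kJ
Q2 (latent) = 6.5280 * 276.1740 = 1802.8639 kJ
Q3 (sensible, liquid) = 6.5280 * 3.8620 * 64.3340 = 1621.9332 kJ
Q_total = 3468.7475 kJ

3468.7475 kJ


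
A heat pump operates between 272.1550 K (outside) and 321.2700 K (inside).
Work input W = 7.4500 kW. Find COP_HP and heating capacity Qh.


COP = 321.2700 / 49.1150 = 6.5412
Qh = 6.5412 * 7.4500 = 48.7318 kW

COP = 6.5412, Qh = 48.7318 kW


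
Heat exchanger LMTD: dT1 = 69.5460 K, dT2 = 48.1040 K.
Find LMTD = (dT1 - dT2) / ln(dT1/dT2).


dT1/dT2 = 1.4457
ln(dT1/dT2) = 0.3686
LMTD = 21.4420 / 0.3686 = 58.1678 K

58.1678 K


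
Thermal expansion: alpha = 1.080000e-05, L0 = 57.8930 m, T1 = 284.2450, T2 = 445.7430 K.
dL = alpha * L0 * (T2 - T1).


dT = 161.4980 K
dL = 1.080000e-05 * 57.8930 * 161.4980 = 0.100976 m
L_final = 57.993976 m

dL = 0.100976 m


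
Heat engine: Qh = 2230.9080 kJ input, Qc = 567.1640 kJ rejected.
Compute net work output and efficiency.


W = 2230.9080 - 567.1640 = 1663.7440 kJ
eta = 1663.7440 / 2230.9080 = 0.7458 = 74.5770%

W = 1663.7440 kJ, eta = 74.5770%


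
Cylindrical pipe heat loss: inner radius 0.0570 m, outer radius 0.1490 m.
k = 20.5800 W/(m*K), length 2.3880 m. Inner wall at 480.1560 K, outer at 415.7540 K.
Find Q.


dT = 64.4020 K
ln(ro/ri) = 0.9609
Q = 2*pi*20.5800*2.3880*64.4020 / 0.9609 = 20695.8356 W

20695.8356 W


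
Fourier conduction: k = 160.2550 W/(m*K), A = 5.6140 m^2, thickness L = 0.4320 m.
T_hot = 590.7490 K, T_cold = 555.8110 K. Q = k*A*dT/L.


dT = 34.9380 K
Q = 160.2550 * 5.6140 * 34.9380 / 0.4320 = 72760.9382 W

72760.9382 W


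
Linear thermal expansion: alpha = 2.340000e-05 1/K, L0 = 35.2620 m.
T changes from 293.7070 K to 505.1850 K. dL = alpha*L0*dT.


dT = 211.4780 K
dL = 2.340000e-05 * 35.2620 * 211.4780 = 0.174497 m
L_final = 35.436497 m

dL = 0.174497 m


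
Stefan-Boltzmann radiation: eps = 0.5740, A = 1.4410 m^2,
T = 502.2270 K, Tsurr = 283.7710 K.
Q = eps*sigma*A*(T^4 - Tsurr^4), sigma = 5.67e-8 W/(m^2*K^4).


T^4 = 6.3621e+10
Tsurr^4 = 6.4844e+09
Q = 0.5740 * 5.67e-8 * 1.4410 * 5.7137e+10 = 2679.6173 W

2679.6173 W


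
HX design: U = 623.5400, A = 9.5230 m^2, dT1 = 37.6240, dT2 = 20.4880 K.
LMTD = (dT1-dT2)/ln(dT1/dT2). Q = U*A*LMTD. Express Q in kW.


LMTD = 28.1934 K
Q = 623.5400 * 9.5230 * 28.1934 = 167411.3363 W = 167.4113 kW

167.4113 kW


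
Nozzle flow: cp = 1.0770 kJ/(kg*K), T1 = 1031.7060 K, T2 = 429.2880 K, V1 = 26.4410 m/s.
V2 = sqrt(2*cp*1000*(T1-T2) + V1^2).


dT = 602.4180 K
2*cp*1000*dT = 1297608.3720
V1^2 = 699.1265
V2 = sqrt(1298307.4985) = 1139.4330 m/s

1139.4330 m/s


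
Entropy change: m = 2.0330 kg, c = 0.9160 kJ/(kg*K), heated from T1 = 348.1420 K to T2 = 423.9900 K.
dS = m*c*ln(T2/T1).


T2/T1 = 1.2179
ln(T2/T1) = 0.1971
dS = 2.0330 * 0.9160 * 0.1971 = 0.3670 kJ/K

0.3670 kJ/K


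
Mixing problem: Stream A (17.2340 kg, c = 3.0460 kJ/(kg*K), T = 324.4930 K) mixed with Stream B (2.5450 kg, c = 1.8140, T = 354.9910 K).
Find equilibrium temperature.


num = 18673.0456
den = 57.1114
Tf = 326.9583 K

326.9583 K
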